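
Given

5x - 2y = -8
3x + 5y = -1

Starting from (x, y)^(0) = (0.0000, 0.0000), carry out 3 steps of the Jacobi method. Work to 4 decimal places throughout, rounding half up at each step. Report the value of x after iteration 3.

Iteration 1:
  x = (-8 - (-2)·0.0000) / (5) = -1.6000
  y = (-1 - (3)·0.0000) / (5) = -0.2000
Iteration 2:
  x = (-8 - (-2)·-0.2000) / (5) = -1.6800
  y = (-1 - (3)·-1.6000) / (5) = 0.7600
Iteration 3:
  x = (-8 - (-2)·0.7600) / (5) = -1.2960
  y = (-1 - (3)·-1.6800) / (5) = 0.8080

-1.2960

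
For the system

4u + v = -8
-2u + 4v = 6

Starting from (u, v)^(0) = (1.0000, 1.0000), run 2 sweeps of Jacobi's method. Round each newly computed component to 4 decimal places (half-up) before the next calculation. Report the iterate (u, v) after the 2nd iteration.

Iteration 1:
  u = (-8 - (1)·1.0000) / (4) = -2.2500
  v = (6 - (-2)·1.0000) / (4) = 2.0000
Iteration 2:
  u = (-8 - (1)·2.0000) / (4) = -2.5000
  v = (6 - (-2)·-2.2500) / (4) = 0.3750

(-2.5000, 0.3750)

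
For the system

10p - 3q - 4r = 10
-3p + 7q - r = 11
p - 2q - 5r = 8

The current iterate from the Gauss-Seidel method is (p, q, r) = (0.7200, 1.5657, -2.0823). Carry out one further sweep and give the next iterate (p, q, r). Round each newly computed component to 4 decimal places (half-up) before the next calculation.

One sweep:
  p = (10 - (-3)·1.5657 - (-4)·-2.0823) / (10) = 0.6368
  q = (11 - (-3)·0.6368 - (-1)·-2.0823) / (7) = 1.5469
  r = (8 - (1)·0.6368 - (-2)·1.5469) / (-5) = -2.0914

(0.6368, 1.5469, -2.0914)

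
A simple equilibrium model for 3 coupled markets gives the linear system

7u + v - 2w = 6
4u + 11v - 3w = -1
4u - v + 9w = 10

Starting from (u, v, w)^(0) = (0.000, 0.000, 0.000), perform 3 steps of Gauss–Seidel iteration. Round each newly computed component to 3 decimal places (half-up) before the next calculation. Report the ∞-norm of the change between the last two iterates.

Iteration 1:
  u = (6 - (1)·0.000 - (-2)·0.000) / (7) = 0.857
  v = (-1 - (4)·0.857 - (-3)·0.000) / (11) = -0.403
  w = (10 - (4)·0.857 - (-1)·-0.403) / (9) = 0.685
Iteration 2:
  u = (6 - (1)·-0.403 - (-2)·0.685) / (7) = 1.110
  v = (-1 - (4)·1.110 - (-3)·0.685) / (11) = -0.308
  w = (10 - (4)·1.110 - (-1)·-0.308) / (9) = 0.584
Iteration 3:
  u = (6 - (1)·-0.308 - (-2)·0.584) / (7) = 1.068
  v = (-1 - (4)·1.068 - (-3)·0.584) / (11) = -0.320
  w = (10 - (4)·1.068 - (-1)·-0.320) / (9) = 0.601
Change: (-0.042, -0.012, 0.017) → max |·| = 0.042

0.042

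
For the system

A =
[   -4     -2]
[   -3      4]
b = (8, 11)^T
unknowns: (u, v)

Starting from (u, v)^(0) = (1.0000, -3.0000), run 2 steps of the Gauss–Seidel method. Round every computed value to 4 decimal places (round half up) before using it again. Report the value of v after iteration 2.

Iteration 1:
  u = (8 - (-2)·-3.0000) / (-4) = -0.5000
  v = (11 - (-3)·-0.5000) / (4) = 2.3750
Iteration 2:
  u = (8 - (-2)·2.3750) / (-4) = -3.1875
  v = (11 - (-3)·-3.1875) / (4) = 0.3594

0.3594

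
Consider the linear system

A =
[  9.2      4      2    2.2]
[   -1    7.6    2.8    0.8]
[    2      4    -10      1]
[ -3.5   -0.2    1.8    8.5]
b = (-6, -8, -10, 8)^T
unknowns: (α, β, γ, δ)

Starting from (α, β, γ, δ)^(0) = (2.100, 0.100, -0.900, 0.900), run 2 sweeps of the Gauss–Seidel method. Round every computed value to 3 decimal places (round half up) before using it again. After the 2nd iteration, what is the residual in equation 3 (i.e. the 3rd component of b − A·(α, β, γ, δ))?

-0.118

Iteration 1:
  α = (-6 - (4)·0.100 - (2)·-0.900 - (2.2)·0.900) / (9.2) = -0.715
  β = (-8 - (-1)·-0.715 - (2.8)·-0.900 - (0.8)·0.900) / (7.6) = -0.910
  γ = (-10 - (2)·-0.715 - (4)·-0.910 - (1)·0.900) / (-10) = 0.583
  δ = (8 - (-3.5)·-0.715 - (-0.2)·-0.910 - (1.8)·0.583) / (8.5) = 0.502
Iteration 2:
  α = (-6 - (4)·-0.910 - (2)·0.583 - (2.2)·0.502) / (9.2) = -0.503
  β = (-8 - (-1)·-0.503 - (2.8)·0.583 - (0.8)·0.502) / (7.6) = -1.386
  γ = (-10 - (2)·-0.503 - (4)·-1.386 - (1)·0.502) / (-10) = 0.395
  δ = (8 - (-3.5)·-0.503 - (-0.2)·-1.386 - (1.8)·0.395) / (8.5) = 0.618
Residual b − A·x = (2.022, 0.430, -0.118, -0.002)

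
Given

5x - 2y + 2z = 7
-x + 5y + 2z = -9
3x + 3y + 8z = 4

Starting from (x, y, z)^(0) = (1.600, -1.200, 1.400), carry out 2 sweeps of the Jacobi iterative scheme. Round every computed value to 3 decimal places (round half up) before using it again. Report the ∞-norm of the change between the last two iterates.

Iteration 1:
  x = (7 - (-2)·-1.200 - (2)·1.400) / (5) = 0.360
  y = (-9 - (-1)·1.600 - (2)·1.400) / (5) = -2.040
  z = (4 - (3)·1.600 - (3)·-1.200) / (8) = 0.350
Iteration 2:
  x = (7 - (-2)·-2.040 - (2)·0.350) / (5) = 0.444
  y = (-9 - (-1)·0.360 - (2)·0.350) / (5) = -1.868
  z = (4 - (3)·0.360 - (3)·-2.040) / (8) = 1.130
Change: (0.084, 0.172, 0.780) → max |·| = 0.780

0.780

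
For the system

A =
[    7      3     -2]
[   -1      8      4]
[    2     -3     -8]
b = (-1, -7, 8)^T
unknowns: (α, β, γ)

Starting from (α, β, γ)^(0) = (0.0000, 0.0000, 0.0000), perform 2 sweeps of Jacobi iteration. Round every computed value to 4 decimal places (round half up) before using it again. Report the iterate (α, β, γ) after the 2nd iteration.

(-0.0536, -0.3929, -0.7076)

Iteration 1:
  α = (-1 - (3)·0.0000 - (-2)·0.0000) / (7) = -0.1429
  β = (-7 - (-1)·0.0000 - (4)·0.0000) / (8) = -0.8750
  γ = (8 - (2)·0.0000 - (-3)·0.0000) / (-8) = -1.0000
Iteration 2:
  α = (-1 - (3)·-0.8750 - (-2)·-1.0000) / (7) = -0.0536
  β = (-7 - (-1)·-0.1429 - (4)·-1.0000) / (8) = -0.3929
  γ = (8 - (2)·-0.1429 - (-3)·-0.8750) / (-8) = -0.7076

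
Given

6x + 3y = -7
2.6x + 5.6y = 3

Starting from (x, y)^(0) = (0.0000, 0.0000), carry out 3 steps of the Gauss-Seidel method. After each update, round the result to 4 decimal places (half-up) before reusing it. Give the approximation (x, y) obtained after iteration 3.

(-1.8304, 1.3855)

Iteration 1:
  x = (-7 - (3)·0.0000) / (6) = -1.1667
  y = (3 - (2.6)·-1.1667) / (5.6) = 1.0774
Iteration 2:
  x = (-7 - (3)·1.0774) / (6) = -1.7054
  y = (3 - (2.6)·-1.7054) / (5.6) = 1.3275
Iteration 3:
  x = (-7 - (3)·1.3275) / (6) = -1.8304
  y = (3 - (2.6)·-1.8304) / (5.6) = 1.3855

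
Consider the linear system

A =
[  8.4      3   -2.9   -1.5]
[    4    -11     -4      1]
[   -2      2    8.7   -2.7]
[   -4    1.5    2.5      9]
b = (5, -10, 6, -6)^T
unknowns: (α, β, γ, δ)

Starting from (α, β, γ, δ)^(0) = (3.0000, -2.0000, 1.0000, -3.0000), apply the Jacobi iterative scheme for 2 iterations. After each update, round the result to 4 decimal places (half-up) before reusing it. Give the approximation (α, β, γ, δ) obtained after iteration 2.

(0.5507, 1.0515, 0.8576, -0.6488)

Iteration 1:
  α = (5 - (3)·-2.0000 - (-2.9)·1.0000 - (-1.5)·-3.0000) / (8.4) = 1.1190
  β = (-10 - (4)·3.0000 - (-4)·1.0000 - (1)·-3.0000) / (-11) = 1.3636
  γ = (6 - (-2)·3.0000 - (2)·-2.0000 - (-2.7)·-3.0000) / (8.7) = 0.9080
  δ = (-6 - (-4)·3.0000 - (1.5)·-2.0000 - (2.5)·1.0000) / (9) = 0.7222
Iteration 2:
  α = (5 - (3)·1.3636 - (-2.9)·0.9080 - (-1.5)·0.7222) / (8.4) = 0.5507
  β = (-10 - (4)·1.1190 - (-4)·0.9080 - (1)·0.7222) / (-11) = 1.0515
  γ = (6 - (-2)·1.1190 - (2)·1.3636 - (-2.7)·0.7222) / (8.7) = 0.8576
  δ = (-6 - (-4)·1.1190 - (1.5)·1.3636 - (2.5)·0.9080) / (9) = -0.6488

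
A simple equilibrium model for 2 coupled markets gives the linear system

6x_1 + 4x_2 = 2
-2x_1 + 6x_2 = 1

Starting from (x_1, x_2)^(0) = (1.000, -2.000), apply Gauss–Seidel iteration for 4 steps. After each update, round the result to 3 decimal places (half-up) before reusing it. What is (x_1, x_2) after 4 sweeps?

Iteration 1:
  x_1 = (2 - (4)·-2.000) / (6) = 1.667
  x_2 = (1 - (-2)·1.667) / (6) = 0.722
Iteration 2:
  x_1 = (2 - (4)·0.722) / (6) = -0.148
  x_2 = (1 - (-2)·-0.148) / (6) = 0.117
Iteration 3:
  x_1 = (2 - (4)·0.117) / (6) = 0.255
  x_2 = (1 - (-2)·0.255) / (6) = 0.252
Iteration 4:
  x_1 = (2 - (4)·0.252) / (6) = 0.165
  x_2 = (1 - (-2)·0.165) / (6) = 0.222

(0.165, 0.222)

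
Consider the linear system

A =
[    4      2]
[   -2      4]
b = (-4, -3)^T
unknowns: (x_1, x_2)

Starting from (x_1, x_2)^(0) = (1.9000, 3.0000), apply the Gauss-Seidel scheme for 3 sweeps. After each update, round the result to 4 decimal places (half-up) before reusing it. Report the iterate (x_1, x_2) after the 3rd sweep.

Iteration 1:
  x_1 = (-4 - (2)·3.0000) / (4) = -2.5000
  x_2 = (-3 - (-2)·-2.5000) / (4) = -2.0000
Iteration 2:
  x_1 = (-4 - (2)·-2.0000) / (4) = 0.0000
  x_2 = (-3 - (-2)·0.0000) / (4) = -0.7500
Iteration 3:
  x_1 = (-4 - (2)·-0.7500) / (4) = -0.6250
  x_2 = (-3 - (-2)·-0.6250) / (4) = -1.0625

(-0.6250, -1.0625)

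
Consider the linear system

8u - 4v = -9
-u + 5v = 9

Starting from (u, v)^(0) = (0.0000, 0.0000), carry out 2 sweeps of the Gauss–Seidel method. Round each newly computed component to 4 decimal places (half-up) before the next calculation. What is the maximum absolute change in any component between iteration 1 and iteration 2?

0.7875

Iteration 1:
  u = (-9 - (-4)·0.0000) / (8) = -1.1250
  v = (9 - (-1)·-1.1250) / (5) = 1.5750
Iteration 2:
  u = (-9 - (-4)·1.5750) / (8) = -0.3375
  v = (9 - (-1)·-0.3375) / (5) = 1.7325
Change: (0.7875, 0.1575) → max |·| = 0.7875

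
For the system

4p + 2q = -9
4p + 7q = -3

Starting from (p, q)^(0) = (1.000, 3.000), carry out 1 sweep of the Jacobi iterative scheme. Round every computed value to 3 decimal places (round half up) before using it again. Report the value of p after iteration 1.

-3.750

Iteration 1:
  p = (-9 - (2)·3.000) / (4) = -3.750
  q = (-3 - (4)·1.000) / (7) = -1.000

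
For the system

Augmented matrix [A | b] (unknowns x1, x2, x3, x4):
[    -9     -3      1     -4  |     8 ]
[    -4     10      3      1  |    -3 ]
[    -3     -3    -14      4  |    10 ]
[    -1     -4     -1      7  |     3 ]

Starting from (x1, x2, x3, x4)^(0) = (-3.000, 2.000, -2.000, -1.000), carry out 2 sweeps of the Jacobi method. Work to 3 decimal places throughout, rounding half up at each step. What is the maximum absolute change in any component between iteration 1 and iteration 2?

Iteration 1:
  x1 = (8 - (-3)·2.000 - (1)·-2.000 - (-4)·-1.000) / (-9) = -1.333
  x2 = (-3 - (-4)·-3.000 - (3)·-2.000 - (1)·-1.000) / (10) = -0.800
  x3 = (10 - (-3)·-3.000 - (-3)·2.000 - (4)·-1.000) / (-14) = -0.786
  x4 = (3 - (-1)·-3.000 - (-4)·2.000 - (-1)·-2.000) / (7) = 0.857
Iteration 2:
  x1 = (8 - (-3)·-0.800 - (1)·-0.786 - (-4)·0.857) / (-9) = -1.090
  x2 = (-3 - (-4)·-1.333 - (3)·-0.786 - (1)·0.857) / (10) = -0.683
  x3 = (10 - (-3)·-1.333 - (-3)·-0.800 - (4)·0.857) / (-14) = -0.012
  x4 = (3 - (-1)·-1.333 - (-4)·-0.800 - (-1)·-0.786) / (7) = -0.331
Change: (0.243, 0.117, 0.774, -1.188) → max |·| = 1.188

1.188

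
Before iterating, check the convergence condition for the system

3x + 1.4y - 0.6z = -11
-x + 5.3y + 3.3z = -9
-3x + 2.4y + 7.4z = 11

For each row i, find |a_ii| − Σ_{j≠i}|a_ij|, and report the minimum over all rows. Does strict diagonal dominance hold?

row 1: |3| − (1.4+0.6) = 1
row 2: |5.3| − (1+3.3) = 1
row 3: |7.4| − (3+2.4) = 2
minimum over rows = 1 → strictly diagonally dominant (convergence guaranteed)

1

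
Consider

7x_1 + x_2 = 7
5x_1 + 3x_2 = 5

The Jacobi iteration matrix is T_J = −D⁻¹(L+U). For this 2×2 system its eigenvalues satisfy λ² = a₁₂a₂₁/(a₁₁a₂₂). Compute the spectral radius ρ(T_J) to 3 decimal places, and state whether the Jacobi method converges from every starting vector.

a₁₂a₂₁/(a₁₁a₂₂) = (1)·(5) / ((7)·(3)) = 0.238095
ρ = √|0.238095| = √0.238095 = 0.488
ρ < 1, so Jacobi converges

0.488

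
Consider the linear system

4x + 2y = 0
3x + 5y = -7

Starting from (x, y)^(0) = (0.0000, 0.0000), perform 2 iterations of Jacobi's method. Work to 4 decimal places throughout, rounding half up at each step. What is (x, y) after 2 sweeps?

(0.7000, -1.4000)

Iteration 1:
  x = (0 - (2)·0.0000) / (4) = 0.0000
  y = (-7 - (3)·0.0000) / (5) = -1.4000
Iteration 2:
  x = (0 - (2)·-1.4000) / (4) = 0.7000
  y = (-7 - (3)·0.0000) / (5) = -1.4000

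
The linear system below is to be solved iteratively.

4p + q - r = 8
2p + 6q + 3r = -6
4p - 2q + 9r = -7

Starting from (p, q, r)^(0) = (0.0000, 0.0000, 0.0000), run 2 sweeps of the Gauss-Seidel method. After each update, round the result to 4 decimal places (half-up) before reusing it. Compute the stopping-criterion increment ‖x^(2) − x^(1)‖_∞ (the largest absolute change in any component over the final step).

Iteration 1:
  p = (8 - (1)·0.0000 - (-1)·0.0000) / (4) = 2.0000
  q = (-6 - (2)·2.0000 - (3)·0.0000) / (6) = -1.6667
  r = (-7 - (4)·2.0000 - (-2)·-1.6667) / (9) = -2.0370
Iteration 2:
  p = (8 - (1)·-1.6667 - (-1)·-2.0370) / (4) = 1.9074
  q = (-6 - (2)·1.9074 - (3)·-2.0370) / (6) = -0.6173
  r = (-7 - (4)·1.9074 - (-2)·-0.6173) / (9) = -1.7627
Change: (-0.0926, 1.0494, 0.2743) → max |·| = 1.0494

1.0494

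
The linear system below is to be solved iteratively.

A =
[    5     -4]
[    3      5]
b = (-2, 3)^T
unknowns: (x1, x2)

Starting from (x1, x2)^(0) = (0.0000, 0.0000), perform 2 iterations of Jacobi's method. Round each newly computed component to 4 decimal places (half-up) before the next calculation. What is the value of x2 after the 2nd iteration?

0.8400

Iteration 1:
  x1 = (-2 - (-4)·0.0000) / (5) = -0.4000
  x2 = (3 - (3)·0.0000) / (5) = 0.6000
Iteration 2:
  x1 = (-2 - (-4)·0.6000) / (5) = 0.0800
  x2 = (3 - (3)·-0.4000) / (5) = 0.8400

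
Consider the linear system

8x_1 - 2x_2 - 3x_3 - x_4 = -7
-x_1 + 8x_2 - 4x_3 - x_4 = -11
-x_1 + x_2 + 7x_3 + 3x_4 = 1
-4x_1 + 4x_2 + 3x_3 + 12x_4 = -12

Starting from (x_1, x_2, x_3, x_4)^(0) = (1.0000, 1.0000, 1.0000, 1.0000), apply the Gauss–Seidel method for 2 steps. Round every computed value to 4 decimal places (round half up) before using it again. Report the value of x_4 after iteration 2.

-0.9699

Iteration 1:
  x_1 = (-7 - (-2)·1.0000 - (-3)·1.0000 - (-1)·1.0000) / (8) = -0.1250
  x_2 = (-11 - (-1)·-0.1250 - (-4)·1.0000 - (-1)·1.0000) / (8) = -0.7656
  x_3 = (1 - (-1)·-0.1250 - (1)·-0.7656 - (3)·1.0000) / (7) = -0.1942
  x_4 = (-12 - (-4)·-0.1250 - (4)·-0.7656 - (3)·-0.1942) / (12) = -0.7379
Iteration 2:
  x_1 = (-7 - (-2)·-0.7656 - (-3)·-0.1942 - (-1)·-0.7379) / (8) = -1.2315
  x_2 = (-11 - (-1)·-1.2315 - (-4)·-0.1942 - (-1)·-0.7379) / (8) = -1.7183
  x_3 = (1 - (-1)·-1.2315 - (1)·-1.7183 - (3)·-0.7379) / (7) = 0.5286
  x_4 = (-12 - (-4)·-1.2315 - (4)·-1.7183 - (3)·0.5286) / (12) = -0.9699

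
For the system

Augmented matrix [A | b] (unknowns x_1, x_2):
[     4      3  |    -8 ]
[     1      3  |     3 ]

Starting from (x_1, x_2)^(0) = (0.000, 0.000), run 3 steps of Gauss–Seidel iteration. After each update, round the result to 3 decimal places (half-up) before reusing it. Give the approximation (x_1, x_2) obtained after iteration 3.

Iteration 1:
  x_1 = (-8 - (3)·0.000) / (4) = -2.000
  x_2 = (3 - (1)·-2.000) / (3) = 1.667
Iteration 2:
  x_1 = (-8 - (3)·1.667) / (4) = -3.250
  x_2 = (3 - (1)·-3.250) / (3) = 2.083
Iteration 3:
  x_1 = (-8 - (3)·2.083) / (4) = -3.562
  x_2 = (3 - (1)·-3.562) / (3) = 2.187

(-3.562, 2.187)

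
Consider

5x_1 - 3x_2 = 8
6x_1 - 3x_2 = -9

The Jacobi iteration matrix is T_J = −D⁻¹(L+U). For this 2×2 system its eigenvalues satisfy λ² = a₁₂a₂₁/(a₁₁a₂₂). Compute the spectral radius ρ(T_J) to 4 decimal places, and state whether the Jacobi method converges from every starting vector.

a₁₂a₂₁/(a₁₁a₂₂) = (-3)·(6) / ((5)·(-3)) = 1.200000
ρ = √|1.200000| = √1.200000 = 1.0954
ρ > 1, so Jacobi diverges

1.0954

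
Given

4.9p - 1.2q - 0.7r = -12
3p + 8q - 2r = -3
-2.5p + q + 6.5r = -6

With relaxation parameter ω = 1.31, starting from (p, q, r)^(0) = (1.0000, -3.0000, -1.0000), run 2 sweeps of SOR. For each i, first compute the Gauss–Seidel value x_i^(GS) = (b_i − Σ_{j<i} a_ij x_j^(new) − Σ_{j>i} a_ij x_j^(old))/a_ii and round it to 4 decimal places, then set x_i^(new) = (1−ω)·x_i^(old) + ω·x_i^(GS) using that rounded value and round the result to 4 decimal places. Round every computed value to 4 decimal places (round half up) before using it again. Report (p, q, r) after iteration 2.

(-1.6889, -1.6302, -0.5737)

Iteration 1:
  p: GS value = (-12 - (-1.2)·-3.0000 - (-0.7)·-1.0000) / (4.9) = -3.3265;  p ← (1−ω)·1.0000 + ω·-3.3265 = -4.6677
  q: GS value = (-3 - (3)·-4.6677 - (-2)·-1.0000) / (8) = 1.1254;  q ← (1−ω)·-3.0000 + ω·1.1254 = 2.4043
  r: GS value = (-6 - (-2.5)·-4.6677 - (1)·2.4043) / (6.5) = -3.0882;  r ← (1−ω)·-1.0000 + ω·-3.0882 = -3.7355
Iteration 2:
  p: GS value = (-12 - (-1.2)·2.4043 - (-0.7)·-3.7355) / (4.9) = -2.3938;  p ← (1−ω)·-4.6677 + ω·-2.3938 = -1.6889
  q: GS value = (-3 - (3)·-1.6889 - (-2)·-3.7355) / (8) = -0.6755;  q ← (1−ω)·2.4043 + ω·-0.6755 = -1.6302
  r: GS value = (-6 - (-2.5)·-1.6889 - (1)·-1.6302) / (6.5) = -1.3219;  r ← (1−ω)·-3.7355 + ω·-1.3219 = -0.5737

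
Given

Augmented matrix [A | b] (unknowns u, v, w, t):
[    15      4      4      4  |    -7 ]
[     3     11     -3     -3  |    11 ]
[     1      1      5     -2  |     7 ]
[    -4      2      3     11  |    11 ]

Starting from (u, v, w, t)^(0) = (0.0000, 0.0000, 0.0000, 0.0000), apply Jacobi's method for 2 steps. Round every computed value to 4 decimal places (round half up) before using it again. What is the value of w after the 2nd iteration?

1.6933

Iteration 1:
  u = (-7 - (4)·0.0000 - (4)·0.0000 - (4)·0.0000) / (15) = -0.4667
  v = (11 - (3)·0.0000 - (-3)·0.0000 - (-3)·0.0000) / (11) = 1.0000
  w = (7 - (1)·0.0000 - (1)·0.0000 - (-2)·0.0000) / (5) = 1.4000
  t = (11 - (-4)·0.0000 - (2)·0.0000 - (3)·0.0000) / (11) = 1.0000
Iteration 2:
  u = (-7 - (4)·1.0000 - (4)·1.4000 - (4)·1.0000) / (15) = -1.3733
  v = (11 - (3)·-0.4667 - (-3)·1.4000 - (-3)·1.0000) / (11) = 1.7818
  w = (7 - (1)·-0.4667 - (1)·1.0000 - (-2)·1.0000) / (5) = 1.6933
  t = (11 - (-4)·-0.4667 - (2)·1.0000 - (3)·1.4000) / (11) = 0.2667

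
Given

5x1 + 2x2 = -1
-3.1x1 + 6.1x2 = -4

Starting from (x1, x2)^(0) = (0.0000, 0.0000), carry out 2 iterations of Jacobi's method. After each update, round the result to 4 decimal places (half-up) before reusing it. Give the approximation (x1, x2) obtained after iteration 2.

Iteration 1:
  x1 = (-1 - (2)·0.0000) / (5) = -0.2000
  x2 = (-4 - (-3.1)·0.0000) / (6.1) = -0.6557
Iteration 2:
  x1 = (-1 - (2)·-0.6557) / (5) = 0.0623
  x2 = (-4 - (-3.1)·-0.2000) / (6.1) = -0.7574

(0.0623, -0.7574)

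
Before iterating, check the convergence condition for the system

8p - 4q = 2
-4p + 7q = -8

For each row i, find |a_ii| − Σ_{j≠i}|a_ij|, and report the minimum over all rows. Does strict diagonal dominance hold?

row 1: |8| − (4) = 4
row 2: |7| − (4) = 3
minimum over rows = 3 → strictly diagonally dominant (convergence guaranteed)

3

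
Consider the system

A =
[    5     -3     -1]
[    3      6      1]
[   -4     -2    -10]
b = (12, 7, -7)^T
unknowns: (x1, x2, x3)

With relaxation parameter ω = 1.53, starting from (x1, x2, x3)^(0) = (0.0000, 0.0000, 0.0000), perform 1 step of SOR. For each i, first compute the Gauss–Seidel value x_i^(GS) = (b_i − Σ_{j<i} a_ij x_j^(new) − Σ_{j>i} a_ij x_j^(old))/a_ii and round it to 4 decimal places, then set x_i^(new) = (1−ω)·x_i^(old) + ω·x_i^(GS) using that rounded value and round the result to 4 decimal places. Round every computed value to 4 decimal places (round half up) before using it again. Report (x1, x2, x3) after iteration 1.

(3.6720, -1.0240, -0.8629)

Iteration 1:
  x1: GS value = (12 - (-3)·0.0000 - (-1)·0.0000) / (5) = 2.4000;  x1 ← (1−ω)·0.0000 + ω·2.4000 = 3.6720
  x2: GS value = (7 - (3)·3.6720 - (1)·0.0000) / (6) = -0.6693;  x2 ← (1−ω)·0.0000 + ω·-0.6693 = -1.0240
  x3: GS value = (-7 - (-4)·3.6720 - (-2)·-1.0240) / (-10) = -0.5640;  x3 ← (1−ω)·0.0000 + ω·-0.5640 = -0.8629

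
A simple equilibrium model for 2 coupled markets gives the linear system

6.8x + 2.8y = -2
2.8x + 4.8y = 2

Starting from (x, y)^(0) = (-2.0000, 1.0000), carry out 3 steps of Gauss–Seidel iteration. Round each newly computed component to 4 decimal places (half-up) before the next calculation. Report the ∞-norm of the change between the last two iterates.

Iteration 1:
  x = (-2 - (2.8)·1.0000) / (6.8) = -0.7059
  y = (2 - (2.8)·-0.7059) / (4.8) = 0.8284
Iteration 2:
  x = (-2 - (2.8)·0.8284) / (6.8) = -0.6352
  y = (2 - (2.8)·-0.6352) / (4.8) = 0.7872
Iteration 3:
  x = (-2 - (2.8)·0.7872) / (6.8) = -0.6183
  y = (2 - (2.8)·-0.6183) / (4.8) = 0.7773
Change: (0.0169, -0.0099) → max |·| = 0.0169

0.0169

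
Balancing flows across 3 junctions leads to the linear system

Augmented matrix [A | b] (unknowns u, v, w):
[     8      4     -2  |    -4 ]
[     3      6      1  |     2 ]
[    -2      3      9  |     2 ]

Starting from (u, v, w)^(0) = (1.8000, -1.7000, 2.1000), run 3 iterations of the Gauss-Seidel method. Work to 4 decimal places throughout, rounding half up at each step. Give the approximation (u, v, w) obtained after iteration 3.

(-0.6291, 0.6326, -0.1284)

Iteration 1:
  u = (-4 - (4)·-1.7000 - (-2)·2.1000) / (8) = 0.8750
  v = (2 - (3)·0.8750 - (1)·2.1000) / (6) = -0.4542
  w = (2 - (-2)·0.8750 - (3)·-0.4542) / (9) = 0.5681
Iteration 2:
  u = (-4 - (4)·-0.4542 - (-2)·0.5681) / (8) = -0.1309
  v = (2 - (3)·-0.1309 - (1)·0.5681) / (6) = 0.3041
  w = (2 - (-2)·-0.1309 - (3)·0.3041) / (9) = 0.0918
Iteration 3:
  u = (-4 - (4)·0.3041 - (-2)·0.0918) / (8) = -0.6291
  v = (2 - (3)·-0.6291 - (1)·0.0918) / (6) = 0.6326
  w = (2 - (-2)·-0.6291 - (3)·0.6326) / (9) = -0.1284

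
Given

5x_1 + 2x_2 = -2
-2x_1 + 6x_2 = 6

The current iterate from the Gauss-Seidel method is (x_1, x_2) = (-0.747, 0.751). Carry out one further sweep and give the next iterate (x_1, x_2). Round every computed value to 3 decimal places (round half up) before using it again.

One sweep:
  x_1 = (-2 - (2)·0.751) / (5) = -0.700
  x_2 = (6 - (-2)·-0.700) / (6) = 0.767

(-0.700, 0.767)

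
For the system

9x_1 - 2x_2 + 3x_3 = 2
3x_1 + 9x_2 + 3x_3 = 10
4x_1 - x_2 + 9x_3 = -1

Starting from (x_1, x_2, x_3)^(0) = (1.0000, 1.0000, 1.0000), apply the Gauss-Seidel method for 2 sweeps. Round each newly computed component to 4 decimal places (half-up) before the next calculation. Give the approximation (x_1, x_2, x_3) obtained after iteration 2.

(0.4129, 0.9995, -0.1836)

Iteration 1:
  x_1 = (2 - (-2)·1.0000 - (3)·1.0000) / (9) = 0.1111
  x_2 = (10 - (3)·0.1111 - (3)·1.0000) / (9) = 0.7407
  x_3 = (-1 - (4)·0.1111 - (-1)·0.7407) / (9) = -0.0782
Iteration 2:
  x_1 = (2 - (-2)·0.7407 - (3)·-0.0782) / (9) = 0.4129
  x_2 = (10 - (3)·0.4129 - (3)·-0.0782) / (9) = 0.9995
  x_3 = (-1 - (4)·0.4129 - (-1)·0.9995) / (9) = -0.1836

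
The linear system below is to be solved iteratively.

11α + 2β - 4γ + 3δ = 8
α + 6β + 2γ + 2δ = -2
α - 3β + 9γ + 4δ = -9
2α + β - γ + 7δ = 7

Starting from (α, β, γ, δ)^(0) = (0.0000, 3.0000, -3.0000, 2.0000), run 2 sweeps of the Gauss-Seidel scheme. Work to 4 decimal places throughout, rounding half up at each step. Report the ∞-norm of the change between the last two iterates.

1.2265

Iteration 1:
  α = (8 - (2)·3.0000 - (-4)·-3.0000 - (3)·2.0000) / (11) = -1.4545
  β = (-2 - (1)·-1.4545 - (2)·-3.0000 - (2)·2.0000) / (6) = 0.2424
  γ = (-9 - (1)·-1.4545 - (-3)·0.2424 - (4)·2.0000) / (9) = -1.6465
  δ = (7 - (2)·-1.4545 - (1)·0.2424 - (-1)·-1.6465) / (7) = 1.1457
Iteration 2:
  α = (8 - (2)·0.2424 - (-4)·-1.6465 - (3)·1.1457) / (11) = -0.2280
  β = (-2 - (1)·-0.2280 - (2)·-1.6465 - (2)·1.1457) / (6) = -0.1284
  γ = (-9 - (1)·-0.2280 - (-3)·-0.1284 - (4)·1.1457) / (9) = -1.5267
  δ = (7 - (2)·-0.2280 - (1)·-0.1284 - (-1)·-1.5267) / (7) = 0.8654
Change: (1.2265, -0.3708, 0.1198, -0.2803) → max |·| = 1.2265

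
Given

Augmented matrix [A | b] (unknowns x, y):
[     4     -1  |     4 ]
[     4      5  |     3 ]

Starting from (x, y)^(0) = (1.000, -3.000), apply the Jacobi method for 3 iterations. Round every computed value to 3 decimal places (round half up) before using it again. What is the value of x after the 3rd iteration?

1.100

Iteration 1:
  x = (4 - (-1)·-3.000) / (4) = 0.250
  y = (3 - (4)·1.000) / (5) = -0.200
Iteration 2:
  x = (4 - (-1)·-0.200) / (4) = 0.950
  y = (3 - (4)·0.250) / (5) = 0.400
Iteration 3:
  x = (4 - (-1)·0.400) / (4) = 1.100
  y = (3 - (4)·0.950) / (5) = -0.160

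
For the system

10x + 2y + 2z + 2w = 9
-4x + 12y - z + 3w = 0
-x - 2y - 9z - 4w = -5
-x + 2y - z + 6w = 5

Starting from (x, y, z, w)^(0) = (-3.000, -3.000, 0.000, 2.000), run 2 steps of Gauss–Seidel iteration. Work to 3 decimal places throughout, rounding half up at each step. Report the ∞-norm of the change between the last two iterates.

Iteration 1:
  x = (9 - (2)·-3.000 - (2)·0.000 - (2)·2.000) / (10) = 1.100
  y = (0 - (-4)·1.100 - (-1)·0.000 - (3)·2.000) / (12) = -0.133
  z = (-5 - (-1)·1.100 - (-2)·-0.133 - (-4)·2.000) / (-9) = -0.426
  w = (5 - (-1)·1.100 - (2)·-0.133 - (-1)·-0.426) / (6) = 0.990
Iteration 2:
  x = (9 - (2)·-0.133 - (2)·-0.426 - (2)·0.990) / (10) = 0.814
  y = (0 - (-4)·0.814 - (-1)·-0.426 - (3)·0.990) / (12) = -0.012
  z = (-5 - (-1)·0.814 - (-2)·-0.012 - (-4)·0.990) / (-9) = 0.028
  w = (5 - (-1)·0.814 - (2)·-0.012 - (-1)·0.028) / (6) = 0.978
Change: (-0.286, 0.121, 0.454, -0.012) → max |·| = 0.454

0.454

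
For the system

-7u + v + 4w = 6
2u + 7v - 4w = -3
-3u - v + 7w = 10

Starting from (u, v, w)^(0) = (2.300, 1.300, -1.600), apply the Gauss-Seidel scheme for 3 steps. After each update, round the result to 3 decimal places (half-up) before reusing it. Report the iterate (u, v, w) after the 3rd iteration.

Iteration 1:
  u = (6 - (1)·1.300 - (4)·-1.600) / (-7) = -1.586
  v = (-3 - (2)·-1.586 - (-4)·-1.600) / (7) = -0.890
  w = (10 - (-3)·-1.586 - (-1)·-0.890) / (7) = 0.622
Iteration 2:
  u = (6 - (1)·-0.890 - (4)·0.622) / (-7) = -0.629
  v = (-3 - (2)·-0.629 - (-4)·0.622) / (7) = 0.107
  w = (10 - (-3)·-0.629 - (-1)·0.107) / (7) = 1.174
Iteration 3:
  u = (6 - (1)·0.107 - (4)·1.174) / (-7) = -0.171
  v = (-3 - (2)·-0.171 - (-4)·1.174) / (7) = 0.291
  w = (10 - (-3)·-0.171 - (-1)·0.291) / (7) = 1.397

(-0.171, 0.291, 1.397)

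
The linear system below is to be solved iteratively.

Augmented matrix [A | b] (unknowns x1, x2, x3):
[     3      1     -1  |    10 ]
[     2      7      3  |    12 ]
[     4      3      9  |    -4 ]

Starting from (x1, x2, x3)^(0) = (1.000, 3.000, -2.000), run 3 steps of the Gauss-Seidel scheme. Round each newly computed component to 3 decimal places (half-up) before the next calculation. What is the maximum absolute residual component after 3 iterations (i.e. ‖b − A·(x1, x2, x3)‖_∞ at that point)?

Iteration 1:
  x1 = (10 - (1)·3.000 - (-1)·-2.000) / (3) = 1.667
  x2 = (12 - (2)·1.667 - (3)·-2.000) / (7) = 2.095
  x3 = (-4 - (4)·1.667 - (3)·2.095) / (9) = -1.884
Iteration 2:
  x1 = (10 - (1)·2.095 - (-1)·-1.884) / (3) = 2.007
  x2 = (12 - (2)·2.007 - (3)·-1.884) / (7) = 1.948
  x3 = (-4 - (4)·2.007 - (3)·1.948) / (9) = -1.986
Iteration 3:
  x1 = (10 - (1)·1.948 - (-1)·-1.986) / (3) = 2.022
  x2 = (12 - (2)·2.022 - (3)·-1.986) / (7) = 1.988
  x3 = (-4 - (4)·2.022 - (3)·1.988) / (9) = -2.006
Residual b − A·x = (-0.060, 0.058, 0.002); ∞-norm = 0.060

0.060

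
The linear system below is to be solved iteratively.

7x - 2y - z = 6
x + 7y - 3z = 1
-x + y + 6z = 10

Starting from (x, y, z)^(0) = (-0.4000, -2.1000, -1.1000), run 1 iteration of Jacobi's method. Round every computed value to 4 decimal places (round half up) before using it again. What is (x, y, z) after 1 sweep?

Iteration 1:
  x = (6 - (-2)·-2.1000 - (-1)·-1.1000) / (7) = 0.1000
  y = (1 - (1)·-0.4000 - (-3)·-1.1000) / (7) = -0.2714
  z = (10 - (-1)·-0.4000 - (1)·-2.1000) / (6) = 1.9500

(0.1000, -0.2714, 1.9500)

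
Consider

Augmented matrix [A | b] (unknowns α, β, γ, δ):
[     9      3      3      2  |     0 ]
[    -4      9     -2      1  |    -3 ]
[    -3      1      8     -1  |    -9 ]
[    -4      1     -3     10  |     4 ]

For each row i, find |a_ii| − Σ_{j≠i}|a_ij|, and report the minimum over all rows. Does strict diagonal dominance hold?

row 1: |9| − (3+3+2) = 1
row 2: |9| − (4+2+1) = 2
row 3: |8| − (3+1+1) = 3
row 4: |10| − (4+1+3) = 2
minimum over rows = 1 → strictly diagonally dominant (convergence guaranteed)

1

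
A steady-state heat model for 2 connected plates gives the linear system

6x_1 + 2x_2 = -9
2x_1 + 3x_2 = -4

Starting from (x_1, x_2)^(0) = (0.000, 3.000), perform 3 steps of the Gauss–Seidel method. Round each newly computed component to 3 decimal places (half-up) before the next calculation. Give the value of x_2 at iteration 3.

-0.391

Iteration 1:
  x_1 = (-9 - (2)·3.000) / (6) = -2.500
  x_2 = (-4 - (2)·-2.500) / (3) = 0.333
Iteration 2:
  x_1 = (-9 - (2)·0.333) / (6) = -1.611
  x_2 = (-4 - (2)·-1.611) / (3) = -0.259
Iteration 3:
  x_1 = (-9 - (2)·-0.259) / (6) = -1.414
  x_2 = (-4 - (2)·-1.414) / (3) = -0.391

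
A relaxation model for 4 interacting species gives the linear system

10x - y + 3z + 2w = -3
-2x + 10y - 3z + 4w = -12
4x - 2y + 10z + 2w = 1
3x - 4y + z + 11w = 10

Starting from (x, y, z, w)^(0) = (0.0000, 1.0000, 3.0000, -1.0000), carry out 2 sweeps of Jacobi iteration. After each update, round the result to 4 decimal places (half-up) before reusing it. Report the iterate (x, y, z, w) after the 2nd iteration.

Iteration 1:
  x = (-3 - (-1)·1.0000 - (3)·3.0000 - (2)·-1.0000) / (10) = -0.9000
  y = (-12 - (-2)·0.0000 - (-3)·3.0000 - (4)·-1.0000) / (10) = 0.1000
  z = (1 - (4)·0.0000 - (-2)·1.0000 - (2)·-1.0000) / (10) = 0.5000
  w = (10 - (3)·0.0000 - (-4)·1.0000 - (1)·3.0000) / (11) = 1.0000
Iteration 2:
  x = (-3 - (-1)·0.1000 - (3)·0.5000 - (2)·1.0000) / (10) = -0.6400
  y = (-12 - (-2)·-0.9000 - (-3)·0.5000 - (4)·1.0000) / (10) = -1.6300
  z = (1 - (4)·-0.9000 - (-2)·0.1000 - (2)·1.0000) / (10) = 0.2800
  w = (10 - (3)·-0.9000 - (-4)·0.1000 - (1)·0.5000) / (11) = 1.1455

(-0.6400, -1.6300, 0.2800, 1.1455)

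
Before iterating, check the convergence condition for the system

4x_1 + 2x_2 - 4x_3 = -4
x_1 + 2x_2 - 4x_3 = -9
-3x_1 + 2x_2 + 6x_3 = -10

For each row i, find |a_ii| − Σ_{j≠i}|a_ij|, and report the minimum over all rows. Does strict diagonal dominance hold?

row 1: |4| − (2+4) = -2
row 2: |2| − (1+4) = -3
row 3: |6| − (3+2) = 1
minimum over rows = -3 → not strictly diagonally dominant

-3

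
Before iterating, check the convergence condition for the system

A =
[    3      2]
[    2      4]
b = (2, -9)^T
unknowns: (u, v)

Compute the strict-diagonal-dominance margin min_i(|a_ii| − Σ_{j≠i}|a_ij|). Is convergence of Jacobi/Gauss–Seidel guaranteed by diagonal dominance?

1

row 1: |3| − (2) = 1
row 2: |4| − (2) = 2
minimum over rows = 1 → strictly diagonally dominant (convergence guaranteed)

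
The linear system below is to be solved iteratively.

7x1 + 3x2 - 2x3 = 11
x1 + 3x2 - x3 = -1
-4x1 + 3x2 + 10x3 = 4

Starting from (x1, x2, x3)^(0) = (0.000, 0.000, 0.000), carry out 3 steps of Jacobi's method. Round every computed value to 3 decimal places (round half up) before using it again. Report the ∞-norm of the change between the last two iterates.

Iteration 1:
  x1 = (11 - (3)·0.000 - (-2)·0.000) / (7) = 1.571
  x2 = (-1 - (1)·0.000 - (-1)·0.000) / (3) = -0.333
  x3 = (4 - (-4)·0.000 - (3)·0.000) / (10) = 0.400
Iteration 2:
  x1 = (11 - (3)·-0.333 - (-2)·0.400) / (7) = 1.828
  x2 = (-1 - (1)·1.571 - (-1)·0.400) / (3) = -0.724
  x3 = (4 - (-4)·1.571 - (3)·-0.333) / (10) = 1.128
Iteration 3:
  x1 = (11 - (3)·-0.724 - (-2)·1.128) / (7) = 2.204
  x2 = (-1 - (1)·1.828 - (-1)·1.128) / (3) = -0.567
  x3 = (4 - (-4)·1.828 - (3)·-0.724) / (10) = 1.348
Change: (0.376, 0.157, 0.220) → max |·| = 0.376

0.376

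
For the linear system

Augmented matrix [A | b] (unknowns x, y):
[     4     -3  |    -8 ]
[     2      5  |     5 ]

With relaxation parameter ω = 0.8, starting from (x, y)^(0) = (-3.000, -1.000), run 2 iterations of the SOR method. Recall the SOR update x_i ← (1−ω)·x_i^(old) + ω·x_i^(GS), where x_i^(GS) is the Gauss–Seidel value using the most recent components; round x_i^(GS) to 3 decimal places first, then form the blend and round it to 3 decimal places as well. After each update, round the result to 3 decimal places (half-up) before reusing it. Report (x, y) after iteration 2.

(-1.262, 1.503)

Iteration 1:
  x: GS value = (-8 - (-3)·-1.000) / (4) = -2.750;  x ← (1−ω)·-3.000 + ω·-2.750 = -2.800
  y: GS value = (5 - (2)·-2.800) / (5) = 2.120;  y ← (1−ω)·-1.000 + ω·2.120 = 1.496
Iteration 2:
  x: GS value = (-8 - (-3)·1.496) / (4) = -0.878;  x ← (1−ω)·-2.800 + ω·-0.878 = -1.262
  y: GS value = (5 - (2)·-1.262) / (5) = 1.505;  y ← (1−ω)·1.496 + ω·1.505 = 1.503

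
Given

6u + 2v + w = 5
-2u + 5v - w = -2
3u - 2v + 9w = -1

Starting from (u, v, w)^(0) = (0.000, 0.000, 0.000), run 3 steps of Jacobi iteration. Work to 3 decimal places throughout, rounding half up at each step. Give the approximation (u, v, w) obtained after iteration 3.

(0.943, -0.102, -0.459)

Iteration 1:
  u = (5 - (2)·0.000 - (1)·0.000) / (6) = 0.833
  v = (-2 - (-2)·0.000 - (-1)·0.000) / (5) = -0.400
  w = (-1 - (3)·0.000 - (-2)·0.000) / (9) = -0.111
Iteration 2:
  u = (5 - (2)·-0.400 - (1)·-0.111) / (6) = 0.985
  v = (-2 - (-2)·0.833 - (-1)·-0.111) / (5) = -0.089
  w = (-1 - (3)·0.833 - (-2)·-0.400) / (9) = -0.478
Iteration 3:
  u = (5 - (2)·-0.089 - (1)·-0.478) / (6) = 0.943
  v = (-2 - (-2)·0.985 - (-1)·-0.478) / (5) = -0.102
  w = (-1 - (3)·0.985 - (-2)·-0.089) / (9) = -0.459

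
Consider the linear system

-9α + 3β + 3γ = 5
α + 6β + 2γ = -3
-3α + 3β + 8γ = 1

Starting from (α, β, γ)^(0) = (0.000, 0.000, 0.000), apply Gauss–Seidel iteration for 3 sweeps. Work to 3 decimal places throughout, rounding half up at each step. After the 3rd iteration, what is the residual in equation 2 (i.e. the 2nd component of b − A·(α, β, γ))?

Iteration 1:
  α = (5 - (3)·0.000 - (3)·0.000) / (-9) = -0.556
  β = (-3 - (1)·-0.556 - (2)·0.000) / (6) = -0.407
  γ = (1 - (-3)·-0.556 - (3)·-0.407) / (8) = 0.069
Iteration 2:
  α = (5 - (3)·-0.407 - (3)·0.069) / (-9) = -0.668
  β = (-3 - (1)·-0.668 - (2)·0.069) / (6) = -0.412
  γ = (1 - (-3)·-0.668 - (3)·-0.412) / (8) = 0.029
Iteration 3:
  α = (5 - (3)·-0.412 - (3)·0.029) / (-9) = -0.683
  β = (-3 - (1)·-0.683 - (2)·0.029) / (6) = -0.396
  γ = (1 - (-3)·-0.683 - (3)·-0.396) / (8) = 0.017
Residual b − A·x = (-0.010, 0.025, 0.003)

0.025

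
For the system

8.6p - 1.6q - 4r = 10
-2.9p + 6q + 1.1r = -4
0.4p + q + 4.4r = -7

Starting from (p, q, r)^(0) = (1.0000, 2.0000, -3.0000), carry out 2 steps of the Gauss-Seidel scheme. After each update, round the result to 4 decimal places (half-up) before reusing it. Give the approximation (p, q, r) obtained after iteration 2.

(0.4130, -0.1751, -1.5887)

Iteration 1:
  p = (10 - (-1.6)·2.0000 - (-4)·-3.0000) / (8.6) = 0.1395
  q = (-4 - (-2.9)·0.1395 - (1.1)·-3.0000) / (6) = -0.0492
  r = (-7 - (0.4)·0.1395 - (1)·-0.0492) / (4.4) = -1.5924
Iteration 2:
  p = (10 - (-1.6)·-0.0492 - (-4)·-1.5924) / (8.6) = 0.4130
  q = (-4 - (-2.9)·0.4130 - (1.1)·-1.5924) / (6) = -0.1751
  r = (-7 - (0.4)·0.4130 - (1)·-0.1751) / (4.4) = -1.5887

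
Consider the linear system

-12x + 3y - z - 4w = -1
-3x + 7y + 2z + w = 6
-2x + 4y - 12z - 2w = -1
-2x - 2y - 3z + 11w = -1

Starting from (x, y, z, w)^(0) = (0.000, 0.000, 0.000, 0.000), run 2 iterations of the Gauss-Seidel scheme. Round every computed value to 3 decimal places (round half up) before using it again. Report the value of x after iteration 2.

0.214

Iteration 1:
  x = (-1 - (3)·0.000 - (-1)·0.000 - (-4)·0.000) / (-12) = 0.083
  y = (6 - (-3)·0.083 - (2)·0.000 - (1)·0.000) / (7) = 0.893
  z = (-1 - (-2)·0.083 - (4)·0.893 - (-2)·0.000) / (-12) = 0.367
  w = (-1 - (-2)·0.083 - (-2)·0.893 - (-3)·0.367) / (11) = 0.187
Iteration 2:
  x = (-1 - (3)·0.893 - (-1)·0.367 - (-4)·0.187) / (-12) = 0.214
  y = (6 - (-3)·0.214 - (2)·0.367 - (1)·0.187) / (7) = 0.817
  z = (-1 - (-2)·0.214 - (4)·0.817 - (-2)·0.187) / (-12) = 0.289
  w = (-1 - (-2)·0.214 - (-2)·0.817 - (-3)·0.289) / (11) = 0.175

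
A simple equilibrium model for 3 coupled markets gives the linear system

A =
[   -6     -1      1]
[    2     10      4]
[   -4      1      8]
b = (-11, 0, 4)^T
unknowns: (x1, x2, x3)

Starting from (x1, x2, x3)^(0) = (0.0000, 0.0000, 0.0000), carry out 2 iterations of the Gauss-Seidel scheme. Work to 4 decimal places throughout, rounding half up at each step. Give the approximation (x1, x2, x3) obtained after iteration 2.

Iteration 1:
  x1 = (-11 - (-1)·0.0000 - (1)·0.0000) / (-6) = 1.8333
  x2 = (0 - (2)·1.8333 - (4)·0.0000) / (10) = -0.3667
  x3 = (4 - (-4)·1.8333 - (1)·-0.3667) / (8) = 1.4625
Iteration 2:
  x1 = (-11 - (-1)·-0.3667 - (1)·1.4625) / (-6) = 2.1382
  x2 = (0 - (2)·2.1382 - (4)·1.4625) / (10) = -1.0126
  x3 = (4 - (-4)·2.1382 - (1)·-1.0126) / (8) = 1.6957

(2.1382, -1.0126, 1.6957)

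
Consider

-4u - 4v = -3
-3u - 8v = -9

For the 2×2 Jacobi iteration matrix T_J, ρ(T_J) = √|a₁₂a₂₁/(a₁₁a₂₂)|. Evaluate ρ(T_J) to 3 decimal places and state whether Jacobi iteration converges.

0.612

a₁₂a₂₁/(a₁₁a₂₂) = (-4)·(-3) / ((-4)·(-8)) = 0.375000
ρ = √|0.375000| = √0.375000 = 0.612
ρ < 1, so Jacobi converges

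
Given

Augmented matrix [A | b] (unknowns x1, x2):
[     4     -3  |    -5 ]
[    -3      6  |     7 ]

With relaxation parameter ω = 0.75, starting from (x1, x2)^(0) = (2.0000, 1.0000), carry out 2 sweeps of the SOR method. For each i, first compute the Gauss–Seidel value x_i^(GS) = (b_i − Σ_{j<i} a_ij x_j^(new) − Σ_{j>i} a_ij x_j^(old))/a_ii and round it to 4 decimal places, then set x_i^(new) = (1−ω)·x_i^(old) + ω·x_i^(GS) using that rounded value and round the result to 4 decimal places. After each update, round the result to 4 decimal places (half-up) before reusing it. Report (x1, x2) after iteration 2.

(-0.2471, 1.0753)

Iteration 1:
  x1: GS value = (-5 - (-3)·1.0000) / (4) = -0.5000;  x1 ← (1−ω)·2.0000 + ω·-0.5000 = 0.1250
  x2: GS value = (7 - (-3)·0.1250) / (6) = 1.2292;  x2 ← (1−ω)·1.0000 + ω·1.2292 = 1.1719
Iteration 2:
  x1: GS value = (-5 - (-3)·1.1719) / (4) = -0.3711;  x1 ← (1−ω)·0.1250 + ω·-0.3711 = -0.2471
  x2: GS value = (7 - (-3)·-0.2471) / (6) = 1.0431;  x2 ← (1−ω)·1.1719 + ω·1.0431 = 1.0753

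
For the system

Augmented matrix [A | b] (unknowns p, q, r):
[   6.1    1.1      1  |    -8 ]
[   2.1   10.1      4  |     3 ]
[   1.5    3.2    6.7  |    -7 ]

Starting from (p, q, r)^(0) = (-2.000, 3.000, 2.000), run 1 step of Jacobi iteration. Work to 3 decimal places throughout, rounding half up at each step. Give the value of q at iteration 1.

-0.079

Iteration 1:
  p = (-8 - (1.1)·3.000 - (1)·2.000) / (6.1) = -2.180
  q = (3 - (2.1)·-2.000 - (4)·2.000) / (10.1) = -0.079
  r = (-7 - (1.5)·-2.000 - (3.2)·3.000) / (6.7) = -2.030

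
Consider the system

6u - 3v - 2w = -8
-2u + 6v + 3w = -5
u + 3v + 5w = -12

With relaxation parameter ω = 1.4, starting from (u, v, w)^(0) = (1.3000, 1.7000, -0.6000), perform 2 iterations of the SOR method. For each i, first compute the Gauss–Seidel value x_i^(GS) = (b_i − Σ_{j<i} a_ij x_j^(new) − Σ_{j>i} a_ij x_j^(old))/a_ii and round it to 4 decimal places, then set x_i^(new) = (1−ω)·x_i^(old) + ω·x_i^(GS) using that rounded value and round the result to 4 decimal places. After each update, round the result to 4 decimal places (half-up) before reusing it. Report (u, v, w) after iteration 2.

(-3.1908, -1.1588, -1.1215)

Iteration 1:
  u: GS value = (-8 - (-3)·1.7000 - (-2)·-0.6000) / (6) = -0.6833;  u ← (1−ω)·1.3000 + ω·-0.6833 = -1.4766
  v: GS value = (-5 - (-2)·-1.4766 - (3)·-0.6000) / (6) = -1.0255;  v ← (1−ω)·1.7000 + ω·-1.0255 = -2.1157
  w: GS value = (-12 - (1)·-1.4766 - (3)·-2.1157) / (5) = -0.8353;  w ← (1−ω)·-0.6000 + ω·-0.8353 = -0.9294
Iteration 2:
  u: GS value = (-8 - (-3)·-2.1157 - (-2)·-0.9294) / (6) = -2.7010;  u ← (1−ω)·-1.4766 + ω·-2.7010 = -3.1908
  v: GS value = (-5 - (-2)·-3.1908 - (3)·-0.9294) / (6) = -1.4322;  v ← (1−ω)·-2.1157 + ω·-1.4322 = -1.1588
  w: GS value = (-12 - (1)·-3.1908 - (3)·-1.1588) / (5) = -1.0666;  w ← (1−ω)·-0.9294 + ω·-1.0666 = -1.1215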